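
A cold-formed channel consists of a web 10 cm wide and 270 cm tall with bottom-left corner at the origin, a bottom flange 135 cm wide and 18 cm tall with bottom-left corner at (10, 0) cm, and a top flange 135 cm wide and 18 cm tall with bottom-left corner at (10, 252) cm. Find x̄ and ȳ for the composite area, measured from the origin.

web: A = 10 × 270 = 2700.00, centroid at (5.00, 135.00).
bottom flange: A = 135 × 18 = 2430.00, centroid at (77.50, 9.00).
top flange: A = 135 × 18 = 2430.00, centroid at (77.50, 261.00).
ΣA = 7560.00 cm², ΣAx̄ = 390150.00 cm³, ΣAȳ = 1020600.00 cm³.
x̄ = 390150.00/7560.00 = 51.61 cm; ȳ = 1020600.00/7560.00 = 135.00 cm.

x̄ = 51.61 cm, ȳ = 135.00 cm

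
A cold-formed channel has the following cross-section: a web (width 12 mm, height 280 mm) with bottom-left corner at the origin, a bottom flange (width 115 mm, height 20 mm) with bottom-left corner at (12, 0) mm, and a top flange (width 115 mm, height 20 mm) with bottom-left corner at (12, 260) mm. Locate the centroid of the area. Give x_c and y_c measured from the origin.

web: A = 12 × 280 = 3360.00, centroid at (6.00, 140.00).
bottom flange: A = 115 × 20 = 2300.00, centroid at (69.50, 10.00).
top flange: A = 115 × 20 = 2300.00, centroid at (69.50, 270.00).
ΣA = 7960.00 mm², ΣAx_c = 339860.00 mm³, ΣAy_c = 1114400.00 mm³.
x_c = 339860.00/7960.00 = 42.70 mm; y_c = 1114400.00/7960.00 = 140.00 mm.

x_c = 42.70 mm, y_c = 140.00 mm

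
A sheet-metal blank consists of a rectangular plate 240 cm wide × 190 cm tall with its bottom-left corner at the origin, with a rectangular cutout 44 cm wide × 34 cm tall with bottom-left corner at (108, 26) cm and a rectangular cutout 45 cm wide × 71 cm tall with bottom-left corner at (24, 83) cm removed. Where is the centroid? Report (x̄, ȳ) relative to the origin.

x̄ = 125.37 cm, ȳ = 95.07 cm

plate: A = 240 × 190 = 45600.00, centroid at (120.00, 95.00).
hole 1: A = −(44 × 34) = -1496.00, centroid at (130.00, 43.00).
hole 2: A = −(45 × 71) = -3195.00, centroid at (46.50, 118.50).
ΣA = 40909.00 cm²
ΣAx̄ = (45600.00)(120.00) + (-1496.00)(130.00) + (-3195.00)(46.50) = 5128952.50 cm³
ΣAȳ = (45600.00)(95.00) + (-1496.00)(43.00) + (-3195.00)(118.50) = 3889064.50 cm³
x̄ = 5128952.50 / 40909.00 = 125.37 cm
ȳ = 3889064.50 / 40909.00 = 95.07 cm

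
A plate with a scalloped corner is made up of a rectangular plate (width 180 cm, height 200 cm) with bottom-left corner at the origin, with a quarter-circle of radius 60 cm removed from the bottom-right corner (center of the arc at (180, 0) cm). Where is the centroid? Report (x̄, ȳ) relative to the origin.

plate: A = 180 × 200 = 36000.00, centroid at (90.00, 100.00).
removed quarter-circle: A = −¼π·60² = -2827.43, centroid at (154.54, 25.46).
ΣA = 33172.57 cm², ΣAx̄ = 2803061.99 cm³, ΣAȳ = 3528000.00 cm³.
x̄ = 2803061.99/33172.57 = 84.50 cm; ȳ = 3528000.00/33172.57 = 106.35 cm.

x̄ = 84.50 cm, ȳ = 106.35 cm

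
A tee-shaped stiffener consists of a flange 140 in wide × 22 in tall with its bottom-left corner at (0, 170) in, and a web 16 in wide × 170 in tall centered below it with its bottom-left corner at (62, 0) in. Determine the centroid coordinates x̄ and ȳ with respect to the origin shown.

Part | A | x̄ᵢ | ȳᵢ | A·x̄ᵢ | A·ȳᵢ
web | 2720.00 | 70.00 | 85.00 | 190400.00 | 231200.00
flange | 3080.00 | 70.00 | 181.00 | 215600.00 | 557480.00
Σ | 5800.00 |  |  | 406000.00 | 788680.00
x̄ = 406000.00 / 5800.00 = 70.00 in
ȳ = 788680.00 / 5800.00 = 135.98 in

x̄ = 70.00 in, ȳ = 135.98 in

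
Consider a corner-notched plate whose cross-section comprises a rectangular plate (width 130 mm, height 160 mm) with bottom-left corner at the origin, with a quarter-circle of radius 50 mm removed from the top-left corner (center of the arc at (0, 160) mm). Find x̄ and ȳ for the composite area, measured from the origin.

Part | A | x̄ᵢ | ȳᵢ | A·x̄ᵢ | A·ȳᵢ
plate | 20800.00 | 65.00 | 80.00 | 1352000.00 | 1664000.00
removed quarter-circle | -1963.50 | 21.22 | 138.78 | -41666.67 | -272492.60
Σ | 18836.50 |  |  | 1310333.33 | 1391507.40
x̄ = 1310333.33 / 18836.50 = 69.56 mm
ȳ = 1391507.40 / 18836.50 = 73.87 mm

x̄ = 69.56 mm, ȳ = 73.87 mm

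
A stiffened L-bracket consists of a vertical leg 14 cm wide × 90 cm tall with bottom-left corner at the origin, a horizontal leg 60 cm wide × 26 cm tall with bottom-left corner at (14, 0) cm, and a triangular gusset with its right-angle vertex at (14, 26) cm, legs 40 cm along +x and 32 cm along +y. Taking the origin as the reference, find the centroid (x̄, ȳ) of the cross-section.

Part | A | x̄ᵢ | ȳᵢ | A·x̄ᵢ | A·ȳᵢ
vertical leg | 1260.00 | 7.00 | 45.00 | 8820.00 | 56700.00
horizontal leg | 1560.00 | 44.00 | 13.00 | 68640.00 | 20280.00
gusset | 640.00 | 27.33 | 36.67 | 17493.33 | 23466.67
Σ | 3460.00 |  |  | 94953.33 | 100446.67
x̄ = 94953.33 / 3460.00 = 27.44 cm
ȳ = 100446.67 / 3460.00 = 29.03 cm

x̄ = 27.44 cm, ȳ = 29.03 cm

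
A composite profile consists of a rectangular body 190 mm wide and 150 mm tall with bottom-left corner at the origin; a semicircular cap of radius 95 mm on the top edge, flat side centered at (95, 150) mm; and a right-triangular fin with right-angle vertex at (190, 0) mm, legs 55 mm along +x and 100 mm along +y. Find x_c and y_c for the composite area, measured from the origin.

x_c = 101.86 mm, y_c = 108.47 mm

rectangular body: A = 190 × 150 = 28500.00, centroid at (95.00, 75.00).
semicircular top: A = ½π·95² = 14176.44, centroid at (95.00, 190.32).
triangular fin: A = ½·55·100 = 2750.00, centroid at (208.33, 33.33).
ΣA = 45426.44 mm², ΣAx_c = 4627178.17 mm³, ΣAy_c = 4927215.53 mm³.
x_c = 4627178.17/45426.44 = 101.86 mm; y_c = 4927215.53/45426.44 = 108.47 mm.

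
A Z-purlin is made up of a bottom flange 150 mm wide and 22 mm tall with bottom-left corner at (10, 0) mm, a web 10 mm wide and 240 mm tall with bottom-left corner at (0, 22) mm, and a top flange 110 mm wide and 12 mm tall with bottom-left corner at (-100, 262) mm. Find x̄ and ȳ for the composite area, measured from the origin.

bottom flange: A = 150 × 22 = 3300.00, centroid at (85.00, 11.00).
web: A = 10 × 240 = 2400.00, centroid at (5.00, 142.00).
top flange: A = 110 × 12 = 1320.00, centroid at (-45.00, 268.00).
ΣA = 7020.00 mm², ΣAx̄ = 233100.00 mm³, ΣAȳ = 730860.00 mm³.
x̄ = 233100.00/7020.00 = 33.21 mm; ȳ = 730860.00/7020.00 = 104.11 mm.

x̄ = 33.21 mm, ȳ = 104.11 mm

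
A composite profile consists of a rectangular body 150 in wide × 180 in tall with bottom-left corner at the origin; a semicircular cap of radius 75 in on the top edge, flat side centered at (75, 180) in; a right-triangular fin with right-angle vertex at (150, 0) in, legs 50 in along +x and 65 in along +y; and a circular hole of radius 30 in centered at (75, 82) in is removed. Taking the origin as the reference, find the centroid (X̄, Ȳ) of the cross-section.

X̄ = 79.30 in, Ȳ = 118.53 in

rectangular body: A = 150 × 180 = 27000.00, centroid at (75.00, 90.00).
semicircular top: A = ½π·75² = 8835.73, centroid at (75.00, 211.83).
triangular fin: A = ½·50·65 = 1625.00, centroid at (166.67, 21.67).
hole: A = −π·30² = -2827.43, centroid at (75.00, 82.00).
ΣA = 34633.30 in², ΣAX̄ = 2746455.53 in³, ΣAȲ = 4105040.08 in³.
X̄ = 2746455.53/34633.30 = 79.30 in; Ȳ = 4105040.08/34633.30 = 118.53 in.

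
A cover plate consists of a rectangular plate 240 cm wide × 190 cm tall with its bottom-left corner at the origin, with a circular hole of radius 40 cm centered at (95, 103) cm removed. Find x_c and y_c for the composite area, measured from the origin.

plate: A = 240 × 190 = 45600.00, centroid at (120.00, 95.00).
hole: A = −π·40² = -5026.55, centroid at (95.00, 103.00).
ΣA = 40573.45 cm²
ΣAx_c = (45600.00)(120.00) + (-5026.55)(95.00) = 4994477.92 cm³
ΣAy_c = (45600.00)(95.00) + (-5026.55)(103.00) = 3814265.53 cm³
x_c = 4994477.92 / 40573.45 = 123.10 cm
y_c = 3814265.53 / 40573.45 = 94.01 cm

x_c = 123.10 cm, y_c = 94.01 cm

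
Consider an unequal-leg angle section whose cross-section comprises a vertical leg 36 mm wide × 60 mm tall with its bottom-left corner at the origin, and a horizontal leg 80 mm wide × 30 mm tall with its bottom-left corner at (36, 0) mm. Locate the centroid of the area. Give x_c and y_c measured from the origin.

x_c = 48.53 mm, y_c = 22.11 mm

Part | A | x̄ᵢ | ȳᵢ | A·x̄ᵢ | A·ȳᵢ
vertical leg | 2160.00 | 18.00 | 30.00 | 38880.00 | 64800.00
horizontal leg | 2400.00 | 76.00 | 15.00 | 182400.00 | 36000.00
Σ | 4560.00 |  |  | 221280.00 | 100800.00
x_c = 221280.00 / 4560.00 = 48.53 mm
y_c = 100800.00 / 4560.00 = 22.11 mm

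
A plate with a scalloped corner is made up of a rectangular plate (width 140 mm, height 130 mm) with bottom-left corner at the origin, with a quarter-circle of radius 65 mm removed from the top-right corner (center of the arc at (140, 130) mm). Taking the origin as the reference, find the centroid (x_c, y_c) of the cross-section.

Part | A | x̄ᵢ | ȳᵢ | A·x̄ᵢ | A·ȳᵢ
plate | 18200.00 | 70.00 | 65.00 | 1274000.00 | 1183000.00
removed quarter-circle | -3318.31 | 112.41 | 102.41 | -373021.35 | -339838.27
Σ | 14881.69 |  |  | 900978.65 | 843161.73
x_c = 900978.65 / 14881.69 = 60.54 mm
y_c = 843161.73 / 14881.69 = 56.66 mm

x_c = 60.54 mm, y_c = 56.66 mm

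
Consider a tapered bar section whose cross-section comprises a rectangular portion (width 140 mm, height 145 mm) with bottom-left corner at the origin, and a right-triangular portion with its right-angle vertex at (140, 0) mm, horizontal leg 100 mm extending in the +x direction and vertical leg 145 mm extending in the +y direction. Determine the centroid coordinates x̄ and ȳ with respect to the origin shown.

x̄ = 97.19 mm, ȳ = 66.14 mm

rectangular portion: A = 140 × 145 = 20300.00, centroid at (70.00, 72.50).
triangular portion: A = ½·100·145 = 7250.00, centroid at (173.33, 48.33).
ΣA = 27550.00 mm², ΣAx̄ = 2677666.67 mm³, ΣAȳ = 1822166.67 mm³.
x̄ = 2677666.67/27550.00 = 97.19 mm; ȳ = 1822166.67/27550.00 = 66.14 mm.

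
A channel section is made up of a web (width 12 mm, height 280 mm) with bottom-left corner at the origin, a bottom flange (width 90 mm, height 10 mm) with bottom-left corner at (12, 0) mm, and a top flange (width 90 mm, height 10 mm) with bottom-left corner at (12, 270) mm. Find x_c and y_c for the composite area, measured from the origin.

x_c = 23.79 mm, y_c = 140.00 mm

Part | A | x̄ᵢ | ȳᵢ | A·x̄ᵢ | A·ȳᵢ
web | 3360.00 | 6.00 | 140.00 | 20160.00 | 470400.00
bottom flange | 900.00 | 57.00 | 5.00 | 51300.00 | 4500.00
top flange | 900.00 | 57.00 | 275.00 | 51300.00 | 247500.00
Σ | 5160.00 |  |  | 122760.00 | 722400.00
x_c = 122760.00 / 5160.00 = 23.79 mm
y_c = 722400.00 / 5160.00 = 140.00 mm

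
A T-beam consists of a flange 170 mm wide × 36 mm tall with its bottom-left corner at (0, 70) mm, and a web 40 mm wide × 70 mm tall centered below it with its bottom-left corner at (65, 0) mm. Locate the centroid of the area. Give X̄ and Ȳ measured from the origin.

web: A = 40 × 70 = 2800.00, centroid at (85.00, 35.00).
flange: A = 170 × 36 = 6120.00, centroid at (85.00, 88.00).
ΣA = 8920.00 mm²
ΣAX̄ = (2800.00)(85.00) + (6120.00)(85.00) = 758200.00 mm³
ΣAȲ = (2800.00)(35.00) + (6120.00)(88.00) = 636560.00 mm³
X̄ = 758200.00 / 8920.00 = 85.00 mm
Ȳ = 636560.00 / 8920.00 = 71.36 mm

X̄ = 85.00 mm, Ȳ = 71.36 mm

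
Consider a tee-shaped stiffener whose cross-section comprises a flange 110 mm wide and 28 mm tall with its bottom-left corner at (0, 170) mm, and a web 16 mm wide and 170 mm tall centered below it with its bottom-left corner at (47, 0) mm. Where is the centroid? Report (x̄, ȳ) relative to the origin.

web: A = 16 × 170 = 2720.00, centroid at (55.00, 85.00).
flange: A = 110 × 28 = 3080.00, centroid at (55.00, 184.00).
ΣA = 5800.00 mm²
ΣAx̄ = (2720.00)(55.00) + (3080.00)(55.00) = 319000.00 mm³
ΣAȳ = (2720.00)(85.00) + (3080.00)(184.00) = 797920.00 mm³
x̄ = 319000.00 / 5800.00 = 55.00 mm
ȳ = 797920.00 / 5800.00 = 137.57 mm

x̄ = 55.00 mm, ȳ = 137.57 mm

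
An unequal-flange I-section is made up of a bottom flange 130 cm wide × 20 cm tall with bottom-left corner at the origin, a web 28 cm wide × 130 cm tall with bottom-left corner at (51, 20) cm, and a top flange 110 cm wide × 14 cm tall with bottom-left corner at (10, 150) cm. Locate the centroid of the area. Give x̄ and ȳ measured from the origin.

x̄ = 65.00 cm, ȳ = 74.19 cm

bottom flange: A = 130 × 20 = 2600.00, centroid at (65.00, 10.00).
web: A = 28 × 130 = 3640.00, centroid at (65.00, 85.00).
top flange: A = 110 × 14 = 1540.00, centroid at (65.00, 157.00).
ΣA = 7780.00 cm²
ΣAx̄ = (2600.00)(65.00) + (3640.00)(65.00) + (1540.00)(65.00) = 505700.00 cm³
ΣAȳ = (2600.00)(10.00) + (3640.00)(85.00) + (1540.00)(157.00) = 577180.00 cm³
x̄ = 505700.00 / 7780.00 = 65.00 cm
ȳ = 577180.00 / 7780.00 = 74.19 cm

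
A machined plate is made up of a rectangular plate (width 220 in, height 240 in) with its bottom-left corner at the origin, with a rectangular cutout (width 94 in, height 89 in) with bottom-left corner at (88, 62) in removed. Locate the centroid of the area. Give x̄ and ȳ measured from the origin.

x̄ = 105.29 in, ȳ = 122.54 in

Part | A | x̄ᵢ | ȳᵢ | A·x̄ᵢ | A·ȳᵢ
plate | 52800.00 | 110.00 | 120.00 | 5808000.00 | 6336000.00
hole | -8366.00 | 135.00 | 106.50 | -1129410.00 | -890979.00
Σ | 44434.00 |  |  | 4678590.00 | 5445021.00
x̄ = 4678590.00 / 44434.00 = 105.29 in
ȳ = 5445021.00 / 44434.00 = 122.54 in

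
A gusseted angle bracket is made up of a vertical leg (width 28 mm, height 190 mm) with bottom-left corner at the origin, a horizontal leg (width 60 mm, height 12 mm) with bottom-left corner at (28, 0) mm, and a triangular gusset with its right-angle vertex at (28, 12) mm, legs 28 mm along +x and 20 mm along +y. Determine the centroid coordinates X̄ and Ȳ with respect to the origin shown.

X̄ = 20.05 mm, Ȳ = 81.48 mm

Part | A | x̄ᵢ | ȳᵢ | A·x̄ᵢ | A·ȳᵢ
vertical leg | 5320.00 | 14.00 | 95.00 | 74480.00 | 505400.00
horizontal leg | 720.00 | 58.00 | 6.00 | 41760.00 | 4320.00
gusset | 280.00 | 37.33 | 18.67 | 10453.33 | 5226.67
Σ | 6320.00 |  |  | 126693.33 | 514946.67
X̄ = 126693.33 / 6320.00 = 20.05 mm
Ȳ = 514946.67 / 6320.00 = 81.48 mm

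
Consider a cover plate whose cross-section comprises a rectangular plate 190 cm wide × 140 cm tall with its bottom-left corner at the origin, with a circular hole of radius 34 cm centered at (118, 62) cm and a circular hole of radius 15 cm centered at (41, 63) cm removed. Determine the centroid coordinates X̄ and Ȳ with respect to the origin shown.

Part | A | x̄ᵢ | ȳᵢ | A·x̄ᵢ | A·ȳᵢ
plate | 26600.00 | 95.00 | 70.00 | 2527000.00 | 1862000.00
hole 1 | -3631.68 | 118.00 | 62.00 | -428538.37 | -225164.23
hole 2 | -706.86 | 41.00 | 63.00 | -28981.19 | -44532.08
Σ | 22261.46 |  |  | 2069480.44 | 1592303.70
X̄ = 2069480.44 / 22261.46 = 92.96 cm
Ȳ = 1592303.70 / 22261.46 = 71.53 cm

X̄ = 92.96 cm, Ȳ = 71.53 cm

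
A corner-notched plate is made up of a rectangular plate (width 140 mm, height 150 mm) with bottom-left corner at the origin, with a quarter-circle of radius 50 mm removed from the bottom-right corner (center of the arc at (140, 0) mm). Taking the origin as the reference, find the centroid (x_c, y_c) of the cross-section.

x_c = 64.97 mm, y_c = 80.55 mm

plate: A = 140 × 150 = 21000.00, centroid at (70.00, 75.00).
removed quarter-circle: A = −¼π·50² = -1963.50, centroid at (118.78, 21.22).
ΣA = 19036.50 mm²
ΣAx_c = (21000.00)(70.00) + (-1963.50)(118.78) = 1236777.31 mm³
ΣAy_c = (21000.00)(75.00) + (-1963.50)(21.22) = 1533333.33 mm³
x_c = 1236777.31 / 19036.50 = 64.97 mm
y_c = 1533333.33 / 19036.50 = 80.55 mm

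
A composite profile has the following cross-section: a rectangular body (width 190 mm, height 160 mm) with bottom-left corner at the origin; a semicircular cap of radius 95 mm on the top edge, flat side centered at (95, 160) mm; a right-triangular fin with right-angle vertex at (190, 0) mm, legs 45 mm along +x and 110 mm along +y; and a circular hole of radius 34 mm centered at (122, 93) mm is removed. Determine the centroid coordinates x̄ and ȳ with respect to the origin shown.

rectangular body: A = 190 × 160 = 30400.00, centroid at (95.00, 80.00).
semicircular top: A = ½π·95² = 14176.44, centroid at (95.00, 200.32).
triangular fin: A = ½·45·110 = 2475.00, centroid at (205.00, 36.67).
hole: A = −π·34² = -3631.68, centroid at (122.00, 93.00).
ΣA = 43419.76 mm²
ΣAx̄ = (30400.00)(95.00) + (14176.44)(95.00) + (2475.00)(205.00) + (-3631.68)(122.00) = 4299071.41 mm³
ΣAȳ = (30400.00)(80.00) + (14176.44)(200.32) + (2475.00)(36.67) + (-3631.68)(93.00) = 5024816.89 mm³
x̄ = 4299071.41 / 43419.76 = 99.01 mm
ȳ = 5024816.89 / 43419.76 = 115.73 mm

x̄ = 99.01 mm, ȳ = 115.73 mm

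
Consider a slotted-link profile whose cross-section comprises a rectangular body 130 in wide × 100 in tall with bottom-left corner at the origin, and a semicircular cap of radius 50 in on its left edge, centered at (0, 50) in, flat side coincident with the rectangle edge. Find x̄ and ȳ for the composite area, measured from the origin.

x̄ = 45.00 in, ȳ = 50.00 in

rectangular body: A = 130 × 100 = 13000.00, centroid at (65.00, 50.00).
semicircular end: A = ½π·50² = 3926.99, centroid at (-21.22, 50.00).
ΣA = 16926.99 in², ΣAx̄ = 761666.67 in³, ΣAȳ = 846349.54 in³.
x̄ = 761666.67/16926.99 = 45.00 in; ȳ = 846349.54/16926.99 = 50.00 in.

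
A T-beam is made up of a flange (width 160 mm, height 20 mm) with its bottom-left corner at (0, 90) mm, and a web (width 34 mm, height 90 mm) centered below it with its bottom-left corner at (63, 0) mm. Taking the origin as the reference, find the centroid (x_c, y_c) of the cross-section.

web: A = 34 × 90 = 3060.00, centroid at (80.00, 45.00).
flange: A = 160 × 20 = 3200.00, centroid at (80.00, 100.00).
ΣA = 6260.00 mm²
ΣAx_c = (3060.00)(80.00) + (3200.00)(80.00) = 500800.00 mm³
ΣAy_c = (3060.00)(45.00) + (3200.00)(100.00) = 457700.00 mm³
x_c = 500800.00 / 6260.00 = 80.00 mm
y_c = 457700.00 / 6260.00 = 73.12 mm

x_c = 80.00 mm, y_c = 73.12 mm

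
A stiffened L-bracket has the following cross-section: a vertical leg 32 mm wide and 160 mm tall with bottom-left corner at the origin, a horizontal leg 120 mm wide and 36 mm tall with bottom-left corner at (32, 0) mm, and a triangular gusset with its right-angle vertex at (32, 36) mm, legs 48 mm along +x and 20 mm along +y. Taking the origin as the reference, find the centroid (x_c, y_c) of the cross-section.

x_c = 50.65 mm, y_c = 51.19 mm

Part | A | x̄ᵢ | ȳᵢ | A·x̄ᵢ | A·ȳᵢ
vertical leg | 5120.00 | 16.00 | 80.00 | 81920.00 | 409600.00
horizontal leg | 4320.00 | 92.00 | 18.00 | 397440.00 | 77760.00
gusset | 480.00 | 48.00 | 42.67 | 23040.00 | 20480.00
Σ | 9920.00 |  |  | 502400.00 | 507840.00
x_c = 502400.00 / 9920.00 = 50.65 mm
y_c = 507840.00 / 9920.00 = 51.19 mm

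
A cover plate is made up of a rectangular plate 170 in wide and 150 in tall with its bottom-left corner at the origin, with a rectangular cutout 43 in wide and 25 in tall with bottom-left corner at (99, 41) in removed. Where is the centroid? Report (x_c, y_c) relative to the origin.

plate: A = 170 × 150 = 25500.00, centroid at (85.00, 75.00).
hole: A = −(43 × 25) = -1075.00, centroid at (120.50, 53.50).
ΣA = 24425.00 in², ΣAx_c = 2037962.50 in³, ΣAy_c = 1854987.50 in³.
x_c = 2037962.50/24425.00 = 83.44 in; y_c = 1854987.50/24425.00 = 75.95 in.

x_c = 83.44 in, y_c = 75.95 in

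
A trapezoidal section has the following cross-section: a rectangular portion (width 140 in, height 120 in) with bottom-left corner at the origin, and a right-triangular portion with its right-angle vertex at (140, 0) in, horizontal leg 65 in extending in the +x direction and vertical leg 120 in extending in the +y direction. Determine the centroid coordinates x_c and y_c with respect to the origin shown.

x_c = 87.27 in, y_c = 56.23 in

rectangular portion: A = 140 × 120 = 16800.00, centroid at (70.00, 60.00).
triangular portion: A = ½·65·120 = 3900.00, centroid at (161.67, 40.00).
ΣA = 20700.00 in²
ΣAx_c = (16800.00)(70.00) + (3900.00)(161.67) = 1806500.00 in³
ΣAy_c = (16800.00)(60.00) + (3900.00)(40.00) = 1164000.00 in³
x_c = 1806500.00 / 20700.00 = 87.27 in
y_c = 1164000.00 / 20700.00 = 56.23 in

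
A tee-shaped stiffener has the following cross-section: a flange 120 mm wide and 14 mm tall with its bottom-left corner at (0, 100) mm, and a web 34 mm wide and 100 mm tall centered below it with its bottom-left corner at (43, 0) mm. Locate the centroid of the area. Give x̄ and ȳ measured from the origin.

x̄ = 60.00 mm, ȳ = 68.85 mm

web: A = 34 × 100 = 3400.00, centroid at (60.00, 50.00).
flange: A = 120 × 14 = 1680.00, centroid at (60.00, 107.00).
ΣA = 5080.00 mm²
ΣAx̄ = (3400.00)(60.00) + (1680.00)(60.00) = 304800.00 mm³
ΣAȳ = (3400.00)(50.00) + (1680.00)(107.00) = 349760.00 mm³
x̄ = 304800.00 / 5080.00 = 60.00 mm
ȳ = 349760.00 / 5080.00 = 68.85 mm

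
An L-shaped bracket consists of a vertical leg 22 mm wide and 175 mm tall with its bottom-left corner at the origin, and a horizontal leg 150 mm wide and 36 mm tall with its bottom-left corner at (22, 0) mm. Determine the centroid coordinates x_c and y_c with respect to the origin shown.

vertical leg: A = 22 × 175 = 3850.00, centroid at (11.00, 87.50).
horizontal leg: A = 150 × 36 = 5400.00, centroid at (97.00, 18.00).
ΣA = 9250.00 mm²
ΣAx_c = (3850.00)(11.00) + (5400.00)(97.00) = 566150.00 mm³
ΣAy_c = (3850.00)(87.50) + (5400.00)(18.00) = 434075.00 mm³
x_c = 566150.00 / 9250.00 = 61.21 mm
y_c = 434075.00 / 9250.00 = 46.93 mm

x_c = 61.21 mm, y_c = 46.93 mm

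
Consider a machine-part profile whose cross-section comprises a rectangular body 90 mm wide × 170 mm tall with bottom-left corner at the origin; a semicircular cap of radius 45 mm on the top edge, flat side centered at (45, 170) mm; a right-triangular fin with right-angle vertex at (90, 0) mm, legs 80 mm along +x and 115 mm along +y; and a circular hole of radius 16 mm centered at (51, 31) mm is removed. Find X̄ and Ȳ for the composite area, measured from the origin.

X̄ = 59.58 mm, Ȳ = 92.18 mm

rectangular body: A = 90 × 170 = 15300.00, centroid at (45.00, 85.00).
semicircular top: A = ½π·45² = 3180.86, centroid at (45.00, 189.10).
triangular fin: A = ½·80·115 = 4600.00, centroid at (116.67, 38.33).
hole: A = −π·16² = -804.25, centroid at (51.00, 31.00).
ΣA = 22276.61 mm²
ΣAX̄ = (15300.00)(45.00) + (3180.86)(45.00) + (4600.00)(116.67) + (-804.25)(51.00) = 1327288.85 mm³
ΣAȲ = (15300.00)(85.00) + (3180.86)(189.10) + (4600.00)(38.33) + (-804.25)(31.00) = 2053398.29 mm³
X̄ = 1327288.85 / 22276.61 = 59.58 mm
Ȳ = 2053398.29 / 22276.61 = 92.18 mm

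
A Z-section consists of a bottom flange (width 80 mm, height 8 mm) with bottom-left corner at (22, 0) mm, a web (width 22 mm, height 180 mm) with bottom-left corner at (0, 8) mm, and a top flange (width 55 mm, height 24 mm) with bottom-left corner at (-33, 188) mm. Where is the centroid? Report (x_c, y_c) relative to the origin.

Part | A | x̄ᵢ | ȳᵢ | A·x̄ᵢ | A·ȳᵢ
bottom flange | 640.00 | 62.00 | 4.00 | 39680.00 | 2560.00
web | 3960.00 | 11.00 | 98.00 | 43560.00 | 388080.00
top flange | 1320.00 | -5.50 | 200.00 | -7260.00 | 264000.00
Σ | 5920.00 |  |  | 75980.00 | 654640.00
x_c = 75980.00 / 5920.00 = 12.83 mm
y_c = 654640.00 / 5920.00 = 110.58 mm

x_c = 12.83 mm, y_c = 110.58 mm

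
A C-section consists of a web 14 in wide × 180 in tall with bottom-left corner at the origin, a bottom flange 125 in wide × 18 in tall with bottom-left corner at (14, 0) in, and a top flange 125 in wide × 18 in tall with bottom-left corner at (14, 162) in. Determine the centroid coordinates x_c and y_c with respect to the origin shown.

x_c = 51.55 in, y_c = 90.00 in

web: A = 14 × 180 = 2520.00, centroid at (7.00, 90.00).
bottom flange: A = 125 × 18 = 2250.00, centroid at (76.50, 9.00).
top flange: A = 125 × 18 = 2250.00, centroid at (76.50, 171.00).
ΣA = 7020.00 in²
ΣAx_c = (2520.00)(7.00) + (2250.00)(76.50) + (2250.00)(76.50) = 361890.00 in³
ΣAy_c = (2520.00)(90.00) + (2250.00)(9.00) + (2250.00)(171.00) = 631800.00 in³
x_c = 361890.00 / 7020.00 = 51.55 in
y_c = 631800.00 / 7020.00 = 90.00 in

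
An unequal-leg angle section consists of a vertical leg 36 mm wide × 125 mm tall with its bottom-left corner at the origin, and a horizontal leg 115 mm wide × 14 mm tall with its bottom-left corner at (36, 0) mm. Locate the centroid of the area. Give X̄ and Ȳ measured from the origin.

vertical leg: A = 36 × 125 = 4500.00, centroid at (18.00, 62.50).
horizontal leg: A = 115 × 14 = 1610.00, centroid at (93.50, 7.00).
ΣA = 6110.00 mm², ΣAX̄ = 231535.00 mm³, ΣAȲ = 292520.00 mm³.
X̄ = 231535.00/6110.00 = 37.89 mm; Ȳ = 292520.00/6110.00 = 47.88 mm.

X̄ = 37.89 mm, Ȳ = 47.88 mm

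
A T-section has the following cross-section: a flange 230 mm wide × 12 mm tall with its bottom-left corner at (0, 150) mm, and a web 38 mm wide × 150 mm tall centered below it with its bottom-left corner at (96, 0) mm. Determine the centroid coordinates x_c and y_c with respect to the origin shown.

Part | A | x̄ᵢ | ȳᵢ | A·x̄ᵢ | A·ȳᵢ
web | 5700.00 | 115.00 | 75.00 | 655500.00 | 427500.00
flange | 2760.00 | 115.00 | 156.00 | 317400.00 | 430560.00
Σ | 8460.00 |  |  | 972900.00 | 858060.00
x_c = 972900.00 / 8460.00 = 115.00 mm
y_c = 858060.00 / 8460.00 = 101.43 mm

x_c = 115.00 mm, y_c = 101.43 mm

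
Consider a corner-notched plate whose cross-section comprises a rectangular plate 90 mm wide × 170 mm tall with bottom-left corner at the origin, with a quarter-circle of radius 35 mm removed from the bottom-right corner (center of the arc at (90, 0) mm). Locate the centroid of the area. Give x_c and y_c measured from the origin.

x_c = 42.98 mm, y_c = 89.71 mm

plate: A = 90 × 170 = 15300.00, centroid at (45.00, 85.00).
removed quarter-circle: A = −¼π·35² = -962.11, centroid at (75.15, 14.85).
ΣA = 14337.89 mm²
ΣAx_c = (15300.00)(45.00) + (-962.11)(75.15) = 616201.52 mm³
ΣAy_c = (15300.00)(85.00) + (-962.11)(14.85) = 1286208.33 mm³
x_c = 616201.52 / 14337.89 = 42.98 mm
y_c = 1286208.33 / 14337.89 = 89.71 mm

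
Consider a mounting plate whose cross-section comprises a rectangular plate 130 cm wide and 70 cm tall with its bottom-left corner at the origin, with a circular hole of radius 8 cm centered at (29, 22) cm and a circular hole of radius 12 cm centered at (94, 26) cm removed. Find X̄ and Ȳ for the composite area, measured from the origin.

X̄ = 64.30 cm, Ȳ = 35.79 cm

plate: A = 130 × 70 = 9100.00, centroid at (65.00, 35.00).
hole 1: A = −π·8² = -201.06, centroid at (29.00, 22.00).
hole 2: A = −π·12² = -452.39, centroid at (94.00, 26.00).
ΣA = 8446.55 cm², ΣAX̄ = 543144.61 cm³, ΣAȲ = 302314.51 cm³.
X̄ = 543144.61/8446.55 = 64.30 cm; Ȳ = 302314.51/8446.55 = 35.79 cm.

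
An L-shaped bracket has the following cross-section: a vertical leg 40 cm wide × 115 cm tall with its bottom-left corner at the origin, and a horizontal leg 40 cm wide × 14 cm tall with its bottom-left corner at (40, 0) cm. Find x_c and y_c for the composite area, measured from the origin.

vertical leg: A = 40 × 115 = 4600.00, centroid at (20.00, 57.50).
horizontal leg: A = 40 × 14 = 560.00, centroid at (60.00, 7.00).
ΣA = 5160.00 cm²
ΣAx_c = (4600.00)(20.00) + (560.00)(60.00) = 125600.00 cm³
ΣAy_c = (4600.00)(57.50) + (560.00)(7.00) = 268420.00 cm³
x_c = 125600.00 / 5160.00 = 24.34 cm
y_c = 268420.00 / 5160.00 = 52.02 cm

x_c = 24.34 cm, y_c = 52.02 cm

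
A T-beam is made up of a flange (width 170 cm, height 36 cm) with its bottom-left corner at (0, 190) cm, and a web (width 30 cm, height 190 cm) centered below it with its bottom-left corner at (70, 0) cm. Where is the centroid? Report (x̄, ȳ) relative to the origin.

x̄ = 85.00 cm, ȳ = 153.51 cm

web: A = 30 × 190 = 5700.00, centroid at (85.00, 95.00).
flange: A = 170 × 36 = 6120.00, centroid at (85.00, 208.00).
ΣA = 11820.00 cm², ΣAx̄ = 1004700.00 cm³, ΣAȳ = 1814460.00 cm³.
x̄ = 1004700.00/11820.00 = 85.00 cm; ȳ = 1814460.00/11820.00 = 153.51 cm.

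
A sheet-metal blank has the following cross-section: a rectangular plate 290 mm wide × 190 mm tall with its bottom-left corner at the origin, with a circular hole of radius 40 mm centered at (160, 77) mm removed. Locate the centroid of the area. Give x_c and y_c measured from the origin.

x_c = 143.49 mm, y_c = 96.81 mm

plate: A = 290 × 190 = 55100.00, centroid at (145.00, 95.00).
hole: A = −π·40² = -5026.55, centroid at (160.00, 77.00).
ΣA = 50073.45 mm²
ΣAx_c = (55100.00)(145.00) + (-5026.55)(160.00) = 7185252.28 mm³
ΣAy_c = (55100.00)(95.00) + (-5026.55)(77.00) = 4847455.79 mm³
x_c = 7185252.28 / 50073.45 = 143.49 mm
y_c = 4847455.79 / 50073.45 = 96.81 mm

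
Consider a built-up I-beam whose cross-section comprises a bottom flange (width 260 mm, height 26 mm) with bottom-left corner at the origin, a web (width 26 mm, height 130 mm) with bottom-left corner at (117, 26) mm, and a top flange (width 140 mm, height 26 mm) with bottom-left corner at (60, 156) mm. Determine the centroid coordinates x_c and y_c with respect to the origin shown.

x_c = 130.00 mm, y_c = 73.34 mm

Part | A | x̄ᵢ | ȳᵢ | A·x̄ᵢ | A·ȳᵢ
bottom flange | 6760.00 | 130.00 | 13.00 | 878800.00 | 87880.00
web | 3380.00 | 130.00 | 91.00 | 439400.00 | 307580.00
top flange | 3640.00 | 130.00 | 169.00 | 473200.00 | 615160.00
Σ | 13780.00 |  |  | 1791400.00 | 1010620.00
x_c = 1791400.00 / 13780.00 = 130.00 mm
y_c = 1010620.00 / 13780.00 = 73.34 mm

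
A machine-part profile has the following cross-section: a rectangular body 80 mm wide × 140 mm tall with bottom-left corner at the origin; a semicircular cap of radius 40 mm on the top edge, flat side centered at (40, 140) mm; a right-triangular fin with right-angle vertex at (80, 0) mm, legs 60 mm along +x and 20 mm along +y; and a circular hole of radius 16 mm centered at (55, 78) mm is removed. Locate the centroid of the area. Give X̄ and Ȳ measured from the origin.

rectangular body: A = 80 × 140 = 11200.00, centroid at (40.00, 70.00).
semicircular top: A = ½π·40² = 2513.27, centroid at (40.00, 156.98).
triangular fin: A = ½·60·20 = 600.00, centroid at (100.00, 6.67).
hole: A = −π·16² = -804.25, centroid at (55.00, 78.00).
ΣA = 13509.03 mm², ΣAX̄ = 564297.34 mm³, ΣAȲ = 1119793.72 mm³.
X̄ = 564297.34/13509.03 = 41.77 mm; Ȳ = 1119793.72/13509.03 = 82.89 mm.

X̄ = 41.77 mm, Ȳ = 82.89 mm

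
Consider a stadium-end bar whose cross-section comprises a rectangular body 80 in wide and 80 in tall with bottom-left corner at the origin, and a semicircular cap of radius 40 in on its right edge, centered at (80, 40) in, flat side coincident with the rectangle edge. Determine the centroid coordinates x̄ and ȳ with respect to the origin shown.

Part | A | x̄ᵢ | ȳᵢ | A·x̄ᵢ | A·ȳᵢ
rectangular body | 6400.00 | 40.00 | 40.00 | 256000.00 | 256000.00
semicircular end | 2513.27 | 96.98 | 40.00 | 243728.60 | 100530.96
Σ | 8913.27 |  |  | 499728.60 | 356530.96
x̄ = 499728.60 / 8913.27 = 56.07 in
ȳ = 356530.96 / 8913.27 = 40.00 in

x̄ = 56.07 in, ȳ = 40.00 in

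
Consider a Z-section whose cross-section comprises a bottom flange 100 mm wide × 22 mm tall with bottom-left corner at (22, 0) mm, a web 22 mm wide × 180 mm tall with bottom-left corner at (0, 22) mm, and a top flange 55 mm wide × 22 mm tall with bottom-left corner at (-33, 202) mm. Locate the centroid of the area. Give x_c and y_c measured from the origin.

x_c = 26.50 mm, y_c = 98.43 mm

bottom flange: A = 100 × 22 = 2200.00, centroid at (72.00, 11.00).
web: A = 22 × 180 = 3960.00, centroid at (11.00, 112.00).
top flange: A = 55 × 22 = 1210.00, centroid at (-5.50, 213.00).
ΣA = 7370.00 mm²
ΣAx_c = (2200.00)(72.00) + (3960.00)(11.00) + (1210.00)(-5.50) = 195305.00 mm³
ΣAy_c = (2200.00)(11.00) + (3960.00)(112.00) + (1210.00)(213.00) = 725450.00 mm³
x_c = 195305.00 / 7370.00 = 26.50 mm
y_c = 725450.00 / 7370.00 = 98.43 mm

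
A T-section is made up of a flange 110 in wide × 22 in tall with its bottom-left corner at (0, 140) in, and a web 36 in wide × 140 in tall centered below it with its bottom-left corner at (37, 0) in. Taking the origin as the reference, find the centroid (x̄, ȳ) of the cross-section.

x̄ = 55.00 in, ȳ = 96.28 in

Part | A | x̄ᵢ | ȳᵢ | A·x̄ᵢ | A·ȳᵢ
web | 5040.00 | 55.00 | 70.00 | 277200.00 | 352800.00
flange | 2420.00 | 55.00 | 151.00 | 133100.00 | 365420.00
Σ | 7460.00 |  |  | 410300.00 | 718220.00
x̄ = 410300.00 / 7460.00 = 55.00 in
ȳ = 718220.00 / 7460.00 = 96.28 in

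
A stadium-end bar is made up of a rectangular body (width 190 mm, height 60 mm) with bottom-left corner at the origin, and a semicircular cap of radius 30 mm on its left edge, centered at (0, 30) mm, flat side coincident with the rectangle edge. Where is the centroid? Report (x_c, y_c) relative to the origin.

rectangular body: A = 190 × 60 = 11400.00, centroid at (95.00, 30.00).
semicircular end: A = ½π·30² = 1413.72, centroid at (-12.73, 30.00).
ΣA = 12813.72 mm², ΣAx_c = 1065000.00 mm³, ΣAy_c = 384411.50 mm³.
x_c = 1065000.00/12813.72 = 83.11 mm; y_c = 384411.50/12813.72 = 30.00 mm.

x_c = 83.11 mm, y_c = 30.00 mm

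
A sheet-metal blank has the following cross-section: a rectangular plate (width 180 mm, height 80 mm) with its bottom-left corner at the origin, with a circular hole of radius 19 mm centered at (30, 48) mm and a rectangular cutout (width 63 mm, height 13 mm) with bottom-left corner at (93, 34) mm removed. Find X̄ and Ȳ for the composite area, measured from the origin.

Part | A | x̄ᵢ | ȳᵢ | A·x̄ᵢ | A·ȳᵢ
plate | 14400.00 | 90.00 | 40.00 | 1296000.00 | 576000.00
hole 1 | -1134.11 | 30.00 | 48.00 | -34023.45 | -54437.52
hole 2 | -819.00 | 124.50 | 40.50 | -101965.50 | -33169.50
Σ | 12446.89 |  |  | 1160011.05 | 488392.98
X̄ = 1160011.05 / 12446.89 = 93.20 mm
Ȳ = 488392.98 / 12446.89 = 39.24 mm

X̄ = 93.20 mm, Ȳ = 39.24 mm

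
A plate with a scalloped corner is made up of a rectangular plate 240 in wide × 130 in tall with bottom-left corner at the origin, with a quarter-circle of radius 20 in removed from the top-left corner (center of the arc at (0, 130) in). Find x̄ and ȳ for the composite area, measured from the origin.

Part | A | x̄ᵢ | ȳᵢ | A·x̄ᵢ | A·ȳᵢ
plate | 31200.00 | 120.00 | 65.00 | 3744000.00 | 2028000.00
removed quarter-circle | -314.16 | 8.49 | 121.51 | -2666.67 | -38174.04
Σ | 30885.84 |  |  | 3741333.33 | 1989825.96
x̄ = 3741333.33 / 30885.84 = 121.13 in
ȳ = 1989825.96 / 30885.84 = 64.43 in

x̄ = 121.13 in, ȳ = 64.43 in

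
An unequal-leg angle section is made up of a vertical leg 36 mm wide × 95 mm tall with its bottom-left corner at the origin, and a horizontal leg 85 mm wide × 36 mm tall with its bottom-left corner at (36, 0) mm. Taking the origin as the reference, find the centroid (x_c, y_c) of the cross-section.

vertical leg: A = 36 × 95 = 3420.00, centroid at (18.00, 47.50).
horizontal leg: A = 85 × 36 = 3060.00, centroid at (78.50, 18.00).
ΣA = 6480.00 mm², ΣAx_c = 301770.00 mm³, ΣAy_c = 217530.00 mm³.
x_c = 301770.00/6480.00 = 46.57 mm; y_c = 217530.00/6480.00 = 33.57 mm.

x_c = 46.57 mm, y_c = 33.57 mm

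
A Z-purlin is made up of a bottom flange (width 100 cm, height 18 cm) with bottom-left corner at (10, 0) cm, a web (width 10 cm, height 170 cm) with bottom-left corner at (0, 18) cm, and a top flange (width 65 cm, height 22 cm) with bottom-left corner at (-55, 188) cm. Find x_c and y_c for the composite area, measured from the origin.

x_c = 17.10 cm, y_c = 96.53 cm

bottom flange: A = 100 × 18 = 1800.00, centroid at (60.00, 9.00).
web: A = 10 × 170 = 1700.00, centroid at (5.00, 103.00).
top flange: A = 65 × 22 = 1430.00, centroid at (-22.50, 199.00).
ΣA = 4930.00 cm², ΣAx_c = 84325.00 cm³, ΣAy_c = 475870.00 cm³.
x_c = 84325.00/4930.00 = 17.10 cm; y_c = 475870.00/4930.00 = 96.53 cm.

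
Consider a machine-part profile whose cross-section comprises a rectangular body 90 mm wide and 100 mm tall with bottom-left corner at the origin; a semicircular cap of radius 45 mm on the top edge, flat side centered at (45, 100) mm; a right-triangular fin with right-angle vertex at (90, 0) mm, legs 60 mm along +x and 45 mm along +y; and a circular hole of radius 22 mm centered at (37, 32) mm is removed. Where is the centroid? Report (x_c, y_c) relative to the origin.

rectangular body: A = 90 × 100 = 9000.00, centroid at (45.00, 50.00).
semicircular top: A = ½π·45² = 3180.86, centroid at (45.00, 119.10).
triangular fin: A = ½·60·45 = 1350.00, centroid at (110.00, 15.00).
hole: A = −π·22² = -1520.53, centroid at (37.00, 32.00).
ΣA = 12010.33 mm², ΣAx_c = 640379.17 mm³, ΣAy_c = 800429.27 mm³.
x_c = 640379.17/12010.33 = 53.32 mm; y_c = 800429.27/12010.33 = 66.65 mm.

x_c = 53.32 mm, y_c = 66.65 mm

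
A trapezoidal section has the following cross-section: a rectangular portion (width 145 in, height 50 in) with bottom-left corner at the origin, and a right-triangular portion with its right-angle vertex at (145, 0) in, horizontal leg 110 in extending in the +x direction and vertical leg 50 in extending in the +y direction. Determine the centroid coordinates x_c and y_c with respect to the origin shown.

x_c = 102.52 in, y_c = 22.71 in

rectangular portion: A = 145 × 50 = 7250.00, centroid at (72.50, 25.00).
triangular portion: A = ½·110·50 = 2750.00, centroid at (181.67, 16.67).
ΣA = 10000.00 in²
ΣAx_c = (7250.00)(72.50) + (2750.00)(181.67) = 1025208.33 in³
ΣAy_c = (7250.00)(25.00) + (2750.00)(16.67) = 227083.33 in³
x_c = 1025208.33 / 10000.00 = 102.52 in
y_c = 227083.33 / 10000.00 = 22.71 in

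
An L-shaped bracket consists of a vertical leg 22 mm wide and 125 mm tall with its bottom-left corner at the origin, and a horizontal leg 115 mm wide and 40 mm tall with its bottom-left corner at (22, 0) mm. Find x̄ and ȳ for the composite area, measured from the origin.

x̄ = 53.87 mm, ȳ = 35.90 mm

vertical leg: A = 22 × 125 = 2750.00, centroid at (11.00, 62.50).
horizontal leg: A = 115 × 40 = 4600.00, centroid at (79.50, 20.00).
ΣA = 7350.00 mm², ΣAx̄ = 395950.00 mm³, ΣAȳ = 263875.00 mm³.
x̄ = 395950.00/7350.00 = 53.87 mm; ȳ = 263875.00/7350.00 = 35.90 mm.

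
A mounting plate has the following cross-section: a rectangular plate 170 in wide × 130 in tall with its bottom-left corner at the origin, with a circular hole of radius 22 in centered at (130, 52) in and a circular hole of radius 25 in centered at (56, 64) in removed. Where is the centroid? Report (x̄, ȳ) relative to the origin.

x̄ = 84.38 in, ȳ = 66.17 in

plate: A = 170 × 130 = 22100.00, centroid at (85.00, 65.00).
hole 1: A = −π·22² = -1520.53, centroid at (130.00, 52.00).
hole 2: A = −π·25² = -1963.50, centroid at (56.00, 64.00).
ΣA = 18615.97 in², ΣAx̄ = 1570875.25 in³, ΣAȳ = 1231768.69 in³.
x̄ = 1570875.25/18615.97 = 84.38 in; ȳ = 1231768.69/18615.97 = 66.17 in.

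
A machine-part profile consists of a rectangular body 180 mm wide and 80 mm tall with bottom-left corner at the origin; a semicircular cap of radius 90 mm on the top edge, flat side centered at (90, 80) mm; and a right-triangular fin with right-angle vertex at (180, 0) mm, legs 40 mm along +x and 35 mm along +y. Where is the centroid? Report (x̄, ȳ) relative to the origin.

x̄ = 92.60 mm, ȳ = 75.05 mm

Part | A | x̄ᵢ | ȳᵢ | A·x̄ᵢ | A·ȳᵢ
rectangular body | 14400.00 | 90.00 | 40.00 | 1296000.00 | 576000.00
semicircular top | 12723.45 | 90.00 | 118.20 | 1145110.52 | 1503876.02
triangular fin | 700.00 | 193.33 | 11.67 | 135333.33 | 8166.67
Σ | 27823.45 |  |  | 2576443.86 | 2088042.69
x̄ = 2576443.86 / 27823.45 = 92.60 mm
ȳ = 2088042.69 / 27823.45 = 75.05 mm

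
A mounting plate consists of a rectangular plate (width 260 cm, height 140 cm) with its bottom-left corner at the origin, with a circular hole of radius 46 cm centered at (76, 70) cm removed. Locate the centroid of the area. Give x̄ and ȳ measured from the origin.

plate: A = 260 × 140 = 36400.00, centroid at (130.00, 70.00).
hole: A = −π·46² = -6647.61, centroid at (76.00, 70.00).
ΣA = 29752.39 cm², ΣAx̄ = 4226781.64 cm³, ΣAȳ = 2082667.30 cm³.
x̄ = 4226781.64/29752.39 = 142.07 cm; ȳ = 2082667.30/29752.39 = 70.00 cm.

x̄ = 142.07 cm, ȳ = 70.00 cm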